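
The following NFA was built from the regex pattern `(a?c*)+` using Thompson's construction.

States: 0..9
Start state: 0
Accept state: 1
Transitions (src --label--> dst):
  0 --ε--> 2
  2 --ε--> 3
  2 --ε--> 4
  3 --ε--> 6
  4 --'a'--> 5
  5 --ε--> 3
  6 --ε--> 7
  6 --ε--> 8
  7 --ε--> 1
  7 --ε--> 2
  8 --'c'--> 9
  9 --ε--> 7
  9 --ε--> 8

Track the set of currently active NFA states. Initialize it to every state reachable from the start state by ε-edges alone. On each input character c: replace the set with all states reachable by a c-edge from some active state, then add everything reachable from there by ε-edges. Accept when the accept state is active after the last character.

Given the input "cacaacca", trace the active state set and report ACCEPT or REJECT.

S₀ = ε-closure({0}) = {0,1,2,3,4,6,7,8}
'c' @ 1: {1,2,3,4,6,7,8,9}  ✓accept
'a' @ 2: {1,2,3,4,5,6,7,8}  ✓accept
'c' @ 3: {1,2,3,4,6,7,8,9}  ✓accept
'a' @ 4: {1,2,3,4,5,6,7,8}  ✓accept
'a' @ 5: {1,2,3,4,5,6,7,8}  ✓accept
'c' @ 6: {1,2,3,4,6,7,8,9}  ✓accept
'c' @ 7: {1,2,3,4,6,7,8,9}  ✓accept
'a' @ 8: {1,2,3,4,5,6,7,8}  ✓accept
final: {1,2,3,4,5,6,7,8}; accept 1 in set

Answer: ACCEPT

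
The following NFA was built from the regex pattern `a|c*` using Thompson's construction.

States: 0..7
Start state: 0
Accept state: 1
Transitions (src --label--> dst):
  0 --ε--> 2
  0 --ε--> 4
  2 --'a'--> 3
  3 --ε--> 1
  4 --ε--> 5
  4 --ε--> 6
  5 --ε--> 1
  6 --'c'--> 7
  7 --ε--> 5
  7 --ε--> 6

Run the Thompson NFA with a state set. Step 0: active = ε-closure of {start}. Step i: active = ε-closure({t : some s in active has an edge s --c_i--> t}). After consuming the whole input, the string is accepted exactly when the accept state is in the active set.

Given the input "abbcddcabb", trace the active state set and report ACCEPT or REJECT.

Answer: REJECT

Derivation:
S₀ = ε-closure({0}) = {0,1,2,4,5,6}
'a' @ 1: {1,3}  ✓accept
'b' @ 2: {}  — no active states
rest 'bcddcabb' ignored (set empty)
final: {}; accept 1 not in set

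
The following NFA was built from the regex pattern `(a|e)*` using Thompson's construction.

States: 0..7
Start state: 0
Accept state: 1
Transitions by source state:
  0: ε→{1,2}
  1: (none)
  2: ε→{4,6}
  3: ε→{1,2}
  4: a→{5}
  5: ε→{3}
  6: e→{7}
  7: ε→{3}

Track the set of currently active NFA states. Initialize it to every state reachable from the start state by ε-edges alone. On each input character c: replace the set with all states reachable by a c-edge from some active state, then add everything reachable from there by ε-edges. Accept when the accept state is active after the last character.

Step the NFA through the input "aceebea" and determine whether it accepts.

Answer: REJECT

Steps:
initial (ε-close {0}): {0,1,2,4,6}
'a' @ 1: {1,2,3,4,5,6}  [accepting]
'c' @ 2: {}  — dead — no transitions
rest 'eebea' ignored (set empty)
final: {}; accept 1 not in set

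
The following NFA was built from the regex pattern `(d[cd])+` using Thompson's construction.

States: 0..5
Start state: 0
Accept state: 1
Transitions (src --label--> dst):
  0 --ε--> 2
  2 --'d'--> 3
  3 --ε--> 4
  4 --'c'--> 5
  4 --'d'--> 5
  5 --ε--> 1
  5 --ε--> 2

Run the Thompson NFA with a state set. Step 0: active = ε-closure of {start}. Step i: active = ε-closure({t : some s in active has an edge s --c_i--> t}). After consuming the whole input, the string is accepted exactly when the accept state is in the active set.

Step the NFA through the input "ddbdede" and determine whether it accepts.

start: ε-closure({0}) = {0,2}
'd' @ 1: {3,4}
'd' @ 2: {1,2,5}  (accept∈set)
'b' @ 3: {}  — no active states
rest 'dede' ignored (set empty)
after full input: {}  (accept=1 not in)

Answer: REJECT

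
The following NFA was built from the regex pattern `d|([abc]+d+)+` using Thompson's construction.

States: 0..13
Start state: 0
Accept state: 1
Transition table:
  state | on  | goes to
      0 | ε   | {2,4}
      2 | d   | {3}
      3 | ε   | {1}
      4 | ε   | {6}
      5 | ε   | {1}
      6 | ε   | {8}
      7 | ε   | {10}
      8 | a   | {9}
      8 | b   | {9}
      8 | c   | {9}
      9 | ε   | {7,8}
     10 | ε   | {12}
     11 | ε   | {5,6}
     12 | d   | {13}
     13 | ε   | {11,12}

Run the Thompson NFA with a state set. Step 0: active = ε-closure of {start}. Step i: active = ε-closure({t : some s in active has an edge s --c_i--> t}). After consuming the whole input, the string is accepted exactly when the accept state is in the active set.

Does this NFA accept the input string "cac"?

Answer: REJECT

Trace:
initial (ε-close {0}): {0,2,4,6,8}
'c' @ 1: {7,8,9,10,12}
'a' @ 2: {7,8,9,10,12}
'c' @ 3: {7,8,9,10,12}
end set {7,8,9,10,12} — state 1 not in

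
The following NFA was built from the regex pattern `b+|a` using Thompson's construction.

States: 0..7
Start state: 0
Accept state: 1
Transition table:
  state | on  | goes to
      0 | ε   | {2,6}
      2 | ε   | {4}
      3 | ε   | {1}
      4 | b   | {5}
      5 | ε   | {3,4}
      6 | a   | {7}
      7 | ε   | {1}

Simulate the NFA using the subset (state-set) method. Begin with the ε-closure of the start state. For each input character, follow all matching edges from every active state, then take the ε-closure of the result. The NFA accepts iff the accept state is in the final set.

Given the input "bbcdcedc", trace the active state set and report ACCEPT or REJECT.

initial (ε-close {0}): {0,2,4,6}
'b' @ 1: {1,3,4,5}  ✓accept
'b' @ 2: {1,3,4,5}  ✓accept
'c' @ 3: {}  — dead — no transitions
rest 'dcedc' ignored (set empty)
after full input: {}  (accept=1 not in)

Answer: REJECT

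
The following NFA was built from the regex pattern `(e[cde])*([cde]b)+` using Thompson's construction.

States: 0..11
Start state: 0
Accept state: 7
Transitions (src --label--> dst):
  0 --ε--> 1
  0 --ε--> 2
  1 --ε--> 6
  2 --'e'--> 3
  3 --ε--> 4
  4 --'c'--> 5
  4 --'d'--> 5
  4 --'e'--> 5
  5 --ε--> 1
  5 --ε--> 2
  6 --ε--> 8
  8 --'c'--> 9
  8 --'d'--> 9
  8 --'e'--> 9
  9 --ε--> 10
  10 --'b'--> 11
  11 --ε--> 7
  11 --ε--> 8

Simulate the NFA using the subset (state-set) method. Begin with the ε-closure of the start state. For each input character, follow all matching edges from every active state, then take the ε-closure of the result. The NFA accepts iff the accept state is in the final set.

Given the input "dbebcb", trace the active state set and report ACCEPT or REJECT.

initial (ε-close {0}): {0,1,2,6,8}
'd' @ 1: {9,10}
'b' @ 2: {7,8,11}  (accept∈set)
'e' @ 3: {9,10}
'b' @ 4: {7,8,11}  (accept∈set)
'c' @ 5: {9,10}
'b' @ 6: {7,8,11}  (accept∈set)
final: {7,8,11}; accept 7 in set

Answer: ACCEPT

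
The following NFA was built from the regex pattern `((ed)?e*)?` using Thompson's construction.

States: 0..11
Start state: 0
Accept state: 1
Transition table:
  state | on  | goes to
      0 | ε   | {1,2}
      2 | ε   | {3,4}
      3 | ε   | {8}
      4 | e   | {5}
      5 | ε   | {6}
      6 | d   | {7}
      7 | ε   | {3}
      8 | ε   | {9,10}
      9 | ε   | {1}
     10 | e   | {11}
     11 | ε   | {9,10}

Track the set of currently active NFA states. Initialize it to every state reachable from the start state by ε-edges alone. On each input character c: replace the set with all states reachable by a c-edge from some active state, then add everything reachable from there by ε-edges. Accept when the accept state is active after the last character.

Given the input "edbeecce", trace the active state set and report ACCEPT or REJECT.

Answer: REJECT

Derivation:
start: ε-closure({0}) = {0,1,2,3,4,8,9,10}
'e' @ 1: {1,5,6,9,10,11}  (accept∈set)
'd' @ 2: {1,3,7,8,9,10}  (accept∈set)
'b' @ 3: {}  — no active states
rest 'eecce' ignored (set empty)
after full input: {}  (accept=1 not in)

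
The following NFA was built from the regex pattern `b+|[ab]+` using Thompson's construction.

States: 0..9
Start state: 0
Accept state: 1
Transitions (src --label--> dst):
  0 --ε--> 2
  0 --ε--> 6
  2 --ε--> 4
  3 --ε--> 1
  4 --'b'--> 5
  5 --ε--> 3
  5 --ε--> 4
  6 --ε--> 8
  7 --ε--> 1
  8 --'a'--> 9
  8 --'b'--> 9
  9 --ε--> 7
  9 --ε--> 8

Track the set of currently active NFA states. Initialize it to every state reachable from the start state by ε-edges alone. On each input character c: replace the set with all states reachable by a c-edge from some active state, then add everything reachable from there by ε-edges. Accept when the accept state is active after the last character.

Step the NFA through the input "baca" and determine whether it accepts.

Answer: REJECT

Steps:
S₀ = ε-closure({0}) = {0,2,4,6,8}
'b' @ 1: {1,3,4,5,7,8,9}  (accept∈set)
'a' @ 2: {1,7,8,9}  (accept∈set)
'c' @ 3: {}  — no active states
rest 'a' ignored (set empty)
after full input: {}  (accept=1 not in)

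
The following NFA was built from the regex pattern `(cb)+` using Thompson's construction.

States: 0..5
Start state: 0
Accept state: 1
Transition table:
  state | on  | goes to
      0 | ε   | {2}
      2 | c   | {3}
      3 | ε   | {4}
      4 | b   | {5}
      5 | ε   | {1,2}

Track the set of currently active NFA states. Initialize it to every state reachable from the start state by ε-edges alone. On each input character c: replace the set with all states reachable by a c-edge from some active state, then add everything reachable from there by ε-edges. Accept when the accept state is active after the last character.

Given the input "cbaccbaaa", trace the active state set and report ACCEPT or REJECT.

Answer: REJECT

Trace:
S₀ = ε-closure({0}) = {0,2}
'c' @ 1: {3,4}
'b' @ 2: {1,2,5}  [accepting]
'a' @ 3: {}  — state set empty
rest 'ccbaaa' ignored (set empty)
after full input: {}  (accept=1 not in)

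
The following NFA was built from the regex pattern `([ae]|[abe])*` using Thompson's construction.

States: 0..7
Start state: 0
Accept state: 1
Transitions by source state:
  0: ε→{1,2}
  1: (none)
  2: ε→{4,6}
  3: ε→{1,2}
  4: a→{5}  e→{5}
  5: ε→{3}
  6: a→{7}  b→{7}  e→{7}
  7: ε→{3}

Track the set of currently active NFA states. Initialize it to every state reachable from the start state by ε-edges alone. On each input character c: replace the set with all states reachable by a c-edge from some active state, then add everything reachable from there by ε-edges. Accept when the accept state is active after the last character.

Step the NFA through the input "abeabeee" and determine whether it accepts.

Answer: ACCEPT

Derivation:
start: ε-closure({0}) = {0,1,2,4,6}
'a' @ 1: {1,2,3,4,5,6,7}  ✓accept
'b' @ 2: {1,2,3,4,6,7}  ✓accept
'e' @ 3: {1,2,3,4,5,6,7}  ✓accept
'a' @ 4: {1,2,3,4,5,6,7}  ✓accept
'b' @ 5: {1,2,3,4,6,7}  ✓accept
'e' @ 6: {1,2,3,4,5,6,7}  ✓accept
'e' @ 7: {1,2,3,4,5,6,7}  ✓accept
'e' @ 8: {1,2,3,4,5,6,7}  ✓accept
final: {1,2,3,4,5,6,7}; accept 1 in set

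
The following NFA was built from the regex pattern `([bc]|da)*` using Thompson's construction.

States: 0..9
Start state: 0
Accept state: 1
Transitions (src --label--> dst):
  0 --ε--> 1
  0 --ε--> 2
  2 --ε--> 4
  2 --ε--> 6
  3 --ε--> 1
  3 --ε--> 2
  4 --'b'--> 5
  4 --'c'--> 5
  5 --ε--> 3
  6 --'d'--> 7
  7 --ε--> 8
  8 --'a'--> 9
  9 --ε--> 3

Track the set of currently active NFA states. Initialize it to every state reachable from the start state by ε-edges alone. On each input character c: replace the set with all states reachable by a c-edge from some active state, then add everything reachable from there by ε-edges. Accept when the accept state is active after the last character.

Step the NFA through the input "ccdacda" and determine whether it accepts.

initial (ε-close {0}): {0,1,2,4,6}
'c' @ 1: {1,2,3,4,5,6}  (accept∈set)
'c' @ 2: {1,2,3,4,5,6}  (accept∈set)
'd' @ 3: {7,8}
'a' @ 4: {1,2,3,4,6,9}  (accept∈set)
'c' @ 5: {1,2,3,4,5,6}  (accept∈set)
'd' @ 6: {7,8}
'a' @ 7: {1,2,3,4,6,9}  (accept∈set)
final: {1,2,3,4,6,9}; accept 1 in set

Answer: ACCEPT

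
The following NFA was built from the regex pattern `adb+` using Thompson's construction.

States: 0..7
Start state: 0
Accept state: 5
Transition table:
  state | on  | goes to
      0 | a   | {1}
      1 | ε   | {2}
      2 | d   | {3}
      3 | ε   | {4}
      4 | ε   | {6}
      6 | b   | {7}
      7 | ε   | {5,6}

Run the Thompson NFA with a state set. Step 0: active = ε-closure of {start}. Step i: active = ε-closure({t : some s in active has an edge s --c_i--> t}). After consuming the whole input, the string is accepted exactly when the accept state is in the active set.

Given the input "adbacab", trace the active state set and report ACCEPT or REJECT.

Answer: REJECT

Trace:
start: ε-closure({0}) = {0}
'a' @ 1: {1,2}
'd' @ 2: {3,4,6}
'b' @ 3: {5,6,7}  ✓accept
'a' @ 4: {}  — no active states
rest 'cab' ignored (set empty)
final: {}; accept 5 not in set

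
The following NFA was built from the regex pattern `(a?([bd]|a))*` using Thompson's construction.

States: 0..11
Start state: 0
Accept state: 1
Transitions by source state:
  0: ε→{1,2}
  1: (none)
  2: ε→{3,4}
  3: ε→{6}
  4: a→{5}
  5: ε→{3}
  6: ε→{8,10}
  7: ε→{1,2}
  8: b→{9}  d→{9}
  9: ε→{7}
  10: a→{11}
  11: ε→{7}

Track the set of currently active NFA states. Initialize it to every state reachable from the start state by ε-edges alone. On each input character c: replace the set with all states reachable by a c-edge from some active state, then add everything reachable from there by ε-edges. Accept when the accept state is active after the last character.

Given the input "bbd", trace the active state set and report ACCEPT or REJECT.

S₀ = ε-closure({0}) = {0,1,2,3,4,6,8,10}
'b' @ 1: {1,2,3,4,6,7,8,9,10}  [accepting]
'b' @ 2: {1,2,3,4,6,7,8,9,10}  [accepting]
'd' @ 3: {1,2,3,4,6,7,8,9,10}  [accepting]
after full input: {1,2,3,4,6,7,8,9,10}  (accept=1 in)

Answer: ACCEPT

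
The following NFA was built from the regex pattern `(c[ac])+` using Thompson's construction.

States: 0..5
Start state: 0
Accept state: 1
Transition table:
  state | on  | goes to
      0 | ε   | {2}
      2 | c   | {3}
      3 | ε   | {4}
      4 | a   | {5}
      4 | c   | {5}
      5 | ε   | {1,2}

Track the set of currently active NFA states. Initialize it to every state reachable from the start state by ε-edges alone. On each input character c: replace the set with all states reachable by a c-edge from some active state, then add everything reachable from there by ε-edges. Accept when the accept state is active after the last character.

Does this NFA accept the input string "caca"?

Answer: ACCEPT

Steps:
initial (ε-close {0}): {0,2}
'c' @ 1: {3,4}
'a' @ 2: {1,2,5}  [accepting]
'c' @ 3: {3,4}
'a' @ 4: {1,2,5}  [accepting]
end set {1,2,5} — state 1 in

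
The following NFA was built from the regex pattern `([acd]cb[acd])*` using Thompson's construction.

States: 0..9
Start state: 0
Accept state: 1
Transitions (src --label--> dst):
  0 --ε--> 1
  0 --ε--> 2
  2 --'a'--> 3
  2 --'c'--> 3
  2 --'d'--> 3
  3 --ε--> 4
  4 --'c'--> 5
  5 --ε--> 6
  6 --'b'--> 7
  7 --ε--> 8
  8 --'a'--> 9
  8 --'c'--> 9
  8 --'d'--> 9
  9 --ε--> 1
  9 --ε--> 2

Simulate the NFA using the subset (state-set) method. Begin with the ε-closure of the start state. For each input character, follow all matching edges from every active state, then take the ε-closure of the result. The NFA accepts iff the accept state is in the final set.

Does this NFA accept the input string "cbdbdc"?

start: ε-closure({0}) = {0,1,2}
'c' @ 1: {3,4}
'b' @ 2: {}  — state set empty
rest 'dbdc' ignored (set empty)
after full input: {}  (accept=1 not in)

Answer: REJECT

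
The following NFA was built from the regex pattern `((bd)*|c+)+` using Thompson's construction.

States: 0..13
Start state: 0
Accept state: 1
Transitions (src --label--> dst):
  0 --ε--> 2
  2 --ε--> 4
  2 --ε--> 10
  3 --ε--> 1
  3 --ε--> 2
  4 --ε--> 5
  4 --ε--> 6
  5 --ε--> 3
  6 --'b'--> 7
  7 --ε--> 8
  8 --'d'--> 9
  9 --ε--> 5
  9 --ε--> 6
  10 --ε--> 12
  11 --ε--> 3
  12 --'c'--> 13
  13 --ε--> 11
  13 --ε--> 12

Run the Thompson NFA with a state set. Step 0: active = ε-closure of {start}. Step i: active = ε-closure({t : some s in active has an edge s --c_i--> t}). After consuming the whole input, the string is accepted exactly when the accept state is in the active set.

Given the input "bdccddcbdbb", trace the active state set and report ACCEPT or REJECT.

S₀ = ε-closure({0}) = {0,1,2,3,4,5,6,10,12}
'b' @ 1: {7,8}
'd' @ 2: {1,2,3,4,5,6,9,10,12}  (accept∈set)
'c' @ 3: {1,2,3,4,5,6,10,11,12,13}  (accept∈set)
'c' @ 4: {1,2,3,4,5,6,10,11,12,13}  (accept∈set)
'd' @ 5: {}  — no active states
rest 'dcbdbb' ignored (set empty)
final: {}; accept 1 not in set

Answer: REJECT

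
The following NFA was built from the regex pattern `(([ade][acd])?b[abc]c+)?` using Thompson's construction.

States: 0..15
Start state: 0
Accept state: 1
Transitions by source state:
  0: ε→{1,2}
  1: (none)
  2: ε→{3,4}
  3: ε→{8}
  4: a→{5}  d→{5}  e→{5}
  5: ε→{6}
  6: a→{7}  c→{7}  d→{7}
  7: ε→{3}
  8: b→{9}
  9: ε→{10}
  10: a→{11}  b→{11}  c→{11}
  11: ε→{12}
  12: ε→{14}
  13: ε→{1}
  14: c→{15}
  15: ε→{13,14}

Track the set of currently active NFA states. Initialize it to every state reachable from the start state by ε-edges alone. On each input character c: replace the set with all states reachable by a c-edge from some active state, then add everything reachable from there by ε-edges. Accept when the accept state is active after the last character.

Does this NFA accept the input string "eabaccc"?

initial (ε-close {0}): {0,1,2,3,4,8}
'e' @ 1: {5,6}
'a' @ 2: {3,7,8}
'b' @ 3: {9,10}
'a' @ 4: {11,12,14}
'c' @ 5: {1,13,14,15}  (accept∈set)
'c' @ 6: {1,13,14,15}  (accept∈set)
'c' @ 7: {1,13,14,15}  (accept∈set)
after full input: {1,13,14,15}  (accept=1 in)

Answer: ACCEPT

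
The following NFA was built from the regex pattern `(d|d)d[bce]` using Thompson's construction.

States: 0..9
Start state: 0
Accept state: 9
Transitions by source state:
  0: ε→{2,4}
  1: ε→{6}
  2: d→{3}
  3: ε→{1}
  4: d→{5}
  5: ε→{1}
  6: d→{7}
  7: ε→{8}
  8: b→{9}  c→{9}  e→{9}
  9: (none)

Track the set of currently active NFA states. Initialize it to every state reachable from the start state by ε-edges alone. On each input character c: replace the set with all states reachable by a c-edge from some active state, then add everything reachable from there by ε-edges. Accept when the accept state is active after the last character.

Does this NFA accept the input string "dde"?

Answer: ACCEPT

Steps:
start: ε-closure({0}) = {0,2,4}
'd' @ 1: {1,3,5,6}
'd' @ 2: {7,8}
'e' @ 3: {9}  ✓accept
after full input: {9}  (accept=9 in)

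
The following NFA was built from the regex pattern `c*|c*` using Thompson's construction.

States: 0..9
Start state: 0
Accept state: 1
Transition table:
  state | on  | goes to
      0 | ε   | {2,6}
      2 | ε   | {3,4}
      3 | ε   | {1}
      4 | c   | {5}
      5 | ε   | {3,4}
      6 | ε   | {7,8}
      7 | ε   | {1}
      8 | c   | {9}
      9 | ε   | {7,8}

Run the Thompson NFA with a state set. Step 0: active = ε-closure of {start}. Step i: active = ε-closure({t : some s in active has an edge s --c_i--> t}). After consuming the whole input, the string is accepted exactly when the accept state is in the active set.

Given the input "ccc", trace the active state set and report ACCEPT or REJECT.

start: ε-closure({0}) = {0,1,2,3,4,6,7,8}
'c' @ 1: {1,3,4,5,7,8,9}  (accept∈set)
'c' @ 2: {1,3,4,5,7,8,9}  (accept∈set)
'c' @ 3: {1,3,4,5,7,8,9}  (accept∈set)
after full input: {1,3,4,5,7,8,9}  (accept=1 in)

Answer: ACCEPT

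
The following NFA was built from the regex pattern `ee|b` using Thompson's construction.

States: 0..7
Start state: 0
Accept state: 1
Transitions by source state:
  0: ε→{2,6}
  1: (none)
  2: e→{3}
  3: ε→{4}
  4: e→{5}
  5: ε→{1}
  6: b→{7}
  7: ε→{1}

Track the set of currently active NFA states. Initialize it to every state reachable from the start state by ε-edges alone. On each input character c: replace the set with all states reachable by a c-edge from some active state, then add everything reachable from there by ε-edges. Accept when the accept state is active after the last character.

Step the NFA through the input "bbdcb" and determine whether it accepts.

Answer: REJECT

Steps:
start: ε-closure({0}) = {0,2,6}
'b' @ 1: {1,7}  ✓accept
'b' @ 2: {}  — no active states
rest 'dcb' ignored (set empty)
end set {} — state 1 not in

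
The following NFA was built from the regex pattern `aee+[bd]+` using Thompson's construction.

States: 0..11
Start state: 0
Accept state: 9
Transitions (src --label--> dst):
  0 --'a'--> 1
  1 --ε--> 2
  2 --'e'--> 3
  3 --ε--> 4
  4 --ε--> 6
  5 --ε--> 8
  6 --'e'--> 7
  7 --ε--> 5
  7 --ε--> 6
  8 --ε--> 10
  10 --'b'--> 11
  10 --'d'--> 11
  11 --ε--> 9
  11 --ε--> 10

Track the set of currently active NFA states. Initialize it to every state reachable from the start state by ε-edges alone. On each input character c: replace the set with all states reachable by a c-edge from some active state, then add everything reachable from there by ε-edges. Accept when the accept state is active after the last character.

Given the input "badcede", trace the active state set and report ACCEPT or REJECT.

Answer: REJECT

Trace:
start: ε-closure({0}) = {0}
'b' @ 1: {}  — dead — no transitions
rest 'adcede' ignored (set empty)
end set {} — state 9 not in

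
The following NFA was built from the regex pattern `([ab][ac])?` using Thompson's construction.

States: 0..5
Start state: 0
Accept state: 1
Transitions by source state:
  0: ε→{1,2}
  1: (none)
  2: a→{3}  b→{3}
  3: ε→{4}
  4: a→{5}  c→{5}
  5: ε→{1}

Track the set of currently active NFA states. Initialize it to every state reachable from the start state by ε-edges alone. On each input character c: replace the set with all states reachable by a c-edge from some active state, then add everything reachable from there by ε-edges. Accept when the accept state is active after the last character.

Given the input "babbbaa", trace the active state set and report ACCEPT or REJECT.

start: ε-closure({0}) = {0,1,2}
'b' @ 1: {3,4}
'a' @ 2: {1,5}  (accept∈set)
'b' @ 3: {}  — state set empty
rest 'bbaa' ignored (set empty)
end set {} — state 1 not in

Answer: REJECT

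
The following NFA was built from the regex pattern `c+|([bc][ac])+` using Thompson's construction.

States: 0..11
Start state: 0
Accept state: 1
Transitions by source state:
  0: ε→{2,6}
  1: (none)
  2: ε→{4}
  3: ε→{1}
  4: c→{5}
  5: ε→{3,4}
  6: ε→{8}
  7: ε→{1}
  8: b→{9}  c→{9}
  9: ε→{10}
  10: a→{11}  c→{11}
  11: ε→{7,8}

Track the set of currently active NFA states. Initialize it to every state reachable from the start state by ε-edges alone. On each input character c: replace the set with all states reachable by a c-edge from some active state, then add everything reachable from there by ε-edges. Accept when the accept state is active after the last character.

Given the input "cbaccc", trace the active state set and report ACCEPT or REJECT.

Answer: REJECT

Derivation:
S₀ = ε-closure({0}) = {0,2,4,6,8}
'c' @ 1: {1,3,4,5,9,10}  ✓accept
'b' @ 2: {}  — state set empty
rest 'accc' ignored (set empty)
final: {}; accept 1 not in set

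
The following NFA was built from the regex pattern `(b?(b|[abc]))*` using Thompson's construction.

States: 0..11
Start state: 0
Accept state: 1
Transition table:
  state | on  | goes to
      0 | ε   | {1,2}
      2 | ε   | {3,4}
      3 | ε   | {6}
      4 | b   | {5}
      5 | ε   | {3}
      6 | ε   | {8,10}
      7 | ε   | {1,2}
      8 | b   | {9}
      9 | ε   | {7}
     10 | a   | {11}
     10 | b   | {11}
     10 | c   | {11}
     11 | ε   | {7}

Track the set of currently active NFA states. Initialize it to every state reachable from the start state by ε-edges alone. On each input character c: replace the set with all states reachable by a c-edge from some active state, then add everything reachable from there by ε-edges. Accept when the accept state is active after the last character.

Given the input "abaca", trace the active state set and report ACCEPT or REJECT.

Answer: ACCEPT

Derivation:
start: ε-closure({0}) = {0,1,2,3,4,6,8,10}
'a' @ 1: {1,2,3,4,6,7,8,10,11}  ✓accept
'b' @ 2: {1,2,3,4,5,6,7,8,9,10,11}  ✓accept
'a' @ 3: {1,2,3,4,6,7,8,10,11}  ✓accept
'c' @ 4: {1,2,3,4,6,7,8,10,11}  ✓accept
'a' @ 5: {1,2,3,4,6,7,8,10,11}  ✓accept
end set {1,2,3,4,6,7,8,10,11} — state 1 in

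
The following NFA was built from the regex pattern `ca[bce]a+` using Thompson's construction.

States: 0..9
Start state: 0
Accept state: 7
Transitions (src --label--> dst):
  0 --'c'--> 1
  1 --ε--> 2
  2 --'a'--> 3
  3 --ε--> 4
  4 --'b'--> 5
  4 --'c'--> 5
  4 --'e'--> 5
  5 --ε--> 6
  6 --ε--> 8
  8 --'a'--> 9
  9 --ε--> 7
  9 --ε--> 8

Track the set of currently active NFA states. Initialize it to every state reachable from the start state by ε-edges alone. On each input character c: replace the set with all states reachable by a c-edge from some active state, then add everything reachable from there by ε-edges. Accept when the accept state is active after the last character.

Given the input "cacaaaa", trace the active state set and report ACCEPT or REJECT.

Answer: ACCEPT

Derivation:
S₀ = ε-closure({0}) = {0}
'c' @ 1: {1,2}
'a' @ 2: {3,4}
'c' @ 3: {5,6,8}
'a' @ 4: {7,8,9}  ✓accept
'a' @ 5: {7,8,9}  ✓accept
'a' @ 6: {7,8,9}  ✓accept
'a' @ 7: {7,8,9}  ✓accept
final: {7,8,9}; accept 7 in set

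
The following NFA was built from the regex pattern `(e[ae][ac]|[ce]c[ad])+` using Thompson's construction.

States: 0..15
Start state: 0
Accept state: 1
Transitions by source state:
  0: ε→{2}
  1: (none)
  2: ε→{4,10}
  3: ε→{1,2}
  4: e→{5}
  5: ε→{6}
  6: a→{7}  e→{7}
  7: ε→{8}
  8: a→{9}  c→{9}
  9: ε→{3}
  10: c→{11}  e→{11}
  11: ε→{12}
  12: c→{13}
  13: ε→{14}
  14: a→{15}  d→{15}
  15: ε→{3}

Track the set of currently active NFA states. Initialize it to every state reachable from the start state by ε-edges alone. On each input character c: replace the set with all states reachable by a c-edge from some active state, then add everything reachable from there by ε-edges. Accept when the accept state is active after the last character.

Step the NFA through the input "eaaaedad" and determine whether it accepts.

Answer: REJECT

Steps:
start: ε-closure({0}) = {0,2,4,10}
'e' @ 1: {5,6,11,12}
'a' @ 2: {7,8}
'a' @ 3: {1,2,3,4,9,10}  (accept∈set)
'a' @ 4: {}  — dead — no transitions
rest 'edad' ignored (set empty)
final: {}; accept 1 not in set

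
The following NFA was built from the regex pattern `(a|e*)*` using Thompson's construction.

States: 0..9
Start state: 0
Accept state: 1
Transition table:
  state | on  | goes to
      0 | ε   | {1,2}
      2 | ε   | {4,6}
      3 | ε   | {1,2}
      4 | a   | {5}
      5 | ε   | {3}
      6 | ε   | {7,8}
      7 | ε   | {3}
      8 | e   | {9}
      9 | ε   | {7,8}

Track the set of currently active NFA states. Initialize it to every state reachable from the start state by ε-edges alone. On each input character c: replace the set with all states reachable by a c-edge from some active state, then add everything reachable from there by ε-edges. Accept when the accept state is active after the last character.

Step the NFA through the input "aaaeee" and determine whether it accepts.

S₀ = ε-closure({0}) = {0,1,2,3,4,6,7,8}
'a' @ 1: {1,2,3,4,5,6,7,8}  [accepting]
'a' @ 2: {1,2,3,4,5,6,7,8}  [accepting]
'a' @ 3: {1,2,3,4,5,6,7,8}  [accepting]
'e' @ 4: {1,2,3,4,6,7,8,9}  [accepting]
'e' @ 5: {1,2,3,4,6,7,8,9}  [accepting]
'e' @ 6: {1,2,3,4,6,7,8,9}  [accepting]
end set {1,2,3,4,6,7,8,9} — state 1 in

Answer: ACCEPT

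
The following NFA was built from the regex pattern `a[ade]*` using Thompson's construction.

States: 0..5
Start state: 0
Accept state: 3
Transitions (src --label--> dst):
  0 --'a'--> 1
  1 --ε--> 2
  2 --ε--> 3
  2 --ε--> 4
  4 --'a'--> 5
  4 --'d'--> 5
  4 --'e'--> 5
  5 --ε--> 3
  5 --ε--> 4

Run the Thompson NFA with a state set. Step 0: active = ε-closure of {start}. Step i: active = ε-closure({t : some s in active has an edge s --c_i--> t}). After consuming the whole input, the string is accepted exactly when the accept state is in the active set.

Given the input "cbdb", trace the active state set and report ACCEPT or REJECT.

S₀ = ε-closure({0}) = {0}
'c' @ 1: {}  — state set empty
rest 'bdb' ignored (set empty)
final: {}; accept 3 not in set

Answer: REJECT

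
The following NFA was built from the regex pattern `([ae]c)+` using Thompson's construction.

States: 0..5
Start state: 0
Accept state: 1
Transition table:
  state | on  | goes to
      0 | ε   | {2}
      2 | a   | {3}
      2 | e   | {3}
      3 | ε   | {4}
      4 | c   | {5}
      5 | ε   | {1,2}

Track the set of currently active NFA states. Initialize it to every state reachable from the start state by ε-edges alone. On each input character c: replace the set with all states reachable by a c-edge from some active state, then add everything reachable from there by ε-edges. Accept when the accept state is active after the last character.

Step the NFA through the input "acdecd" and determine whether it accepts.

Answer: REJECT

Derivation:
start: ε-closure({0}) = {0,2}
'a' @ 1: {3,4}
'c' @ 2: {1,2,5}  ✓accept
'd' @ 3: {}  — dead — no transitions
rest 'ecd' ignored (set empty)
end set {} — state 1 not in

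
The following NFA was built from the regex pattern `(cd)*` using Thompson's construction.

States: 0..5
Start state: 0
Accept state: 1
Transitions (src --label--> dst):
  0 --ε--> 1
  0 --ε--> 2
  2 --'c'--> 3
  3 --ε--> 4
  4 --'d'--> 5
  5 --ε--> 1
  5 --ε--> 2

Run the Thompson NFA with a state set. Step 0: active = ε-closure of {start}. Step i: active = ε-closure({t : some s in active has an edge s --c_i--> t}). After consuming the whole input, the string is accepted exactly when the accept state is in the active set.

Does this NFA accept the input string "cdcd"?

start: ε-closure({0}) = {0,1,2}
'c' @ 1: {3,4}
'd' @ 2: {1,2,5}  (accept∈set)
'c' @ 3: {3,4}
'd' @ 4: {1,2,5}  (accept∈set)
after full input: {1,2,5}  (accept=1 in)

Answer: ACCEPT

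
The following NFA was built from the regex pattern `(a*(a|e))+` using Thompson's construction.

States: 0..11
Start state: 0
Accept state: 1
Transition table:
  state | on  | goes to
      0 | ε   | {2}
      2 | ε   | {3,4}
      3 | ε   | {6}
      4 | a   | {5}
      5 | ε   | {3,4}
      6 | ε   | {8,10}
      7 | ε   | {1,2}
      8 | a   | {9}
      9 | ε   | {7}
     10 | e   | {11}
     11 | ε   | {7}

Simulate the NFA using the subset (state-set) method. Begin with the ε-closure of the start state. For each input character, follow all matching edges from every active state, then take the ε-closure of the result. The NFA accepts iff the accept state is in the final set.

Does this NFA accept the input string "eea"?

Answer: ACCEPT

Derivation:
S₀ = ε-closure({0}) = {0,2,3,4,6,8,10}
'e' @ 1: {1,2,3,4,6,7,8,10,11}  (accept∈set)
'e' @ 2: {1,2,3,4,6,7,8,10,11}  (accept∈set)
'a' @ 3: {1,2,3,4,5,6,7,8,9,10}  (accept∈set)
end set {1,2,3,4,5,6,7,8,9,10} — state 1 in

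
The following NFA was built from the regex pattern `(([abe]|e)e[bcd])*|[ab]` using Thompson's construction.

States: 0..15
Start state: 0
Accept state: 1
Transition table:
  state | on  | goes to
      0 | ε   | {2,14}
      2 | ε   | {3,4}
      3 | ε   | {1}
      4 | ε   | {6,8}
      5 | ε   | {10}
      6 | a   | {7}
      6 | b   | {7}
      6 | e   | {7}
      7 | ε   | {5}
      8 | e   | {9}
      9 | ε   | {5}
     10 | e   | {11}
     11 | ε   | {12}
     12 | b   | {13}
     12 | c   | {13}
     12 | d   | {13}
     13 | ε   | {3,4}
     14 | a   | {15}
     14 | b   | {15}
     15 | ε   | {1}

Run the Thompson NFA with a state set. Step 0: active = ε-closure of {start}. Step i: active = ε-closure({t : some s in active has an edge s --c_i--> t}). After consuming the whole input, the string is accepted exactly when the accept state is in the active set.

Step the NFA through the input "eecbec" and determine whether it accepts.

Answer: ACCEPT

Derivation:
start: ε-closure({0}) = {0,1,2,3,4,6,8,14}
'e' @ 1: {5,7,9,10}
'e' @ 2: {11,12}
'c' @ 3: {1,3,4,6,8,13}  [accepting]
'b' @ 4: {5,7,10}
'e' @ 5: {11,12}
'c' @ 6: {1,3,4,6,8,13}  [accepting]
after full input: {1,3,4,6,8,13}  (accept=1 in)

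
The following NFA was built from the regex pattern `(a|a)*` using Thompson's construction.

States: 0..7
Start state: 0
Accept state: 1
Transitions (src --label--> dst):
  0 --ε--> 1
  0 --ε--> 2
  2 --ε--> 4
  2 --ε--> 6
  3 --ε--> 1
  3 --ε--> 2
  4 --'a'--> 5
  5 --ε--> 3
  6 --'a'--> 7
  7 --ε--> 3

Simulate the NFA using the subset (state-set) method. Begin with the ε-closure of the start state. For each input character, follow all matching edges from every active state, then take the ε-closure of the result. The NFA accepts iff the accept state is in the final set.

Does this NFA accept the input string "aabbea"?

Answer: REJECT

Steps:
initial (ε-close {0}): {0,1,2,4,6}
'a' @ 1: {1,2,3,4,5,6,7}  ✓accept
'a' @ 2: {1,2,3,4,5,6,7}  ✓accept
'b' @ 3: {}  — state set empty
rest 'bea' ignored (set empty)
final: {}; accept 1 not in set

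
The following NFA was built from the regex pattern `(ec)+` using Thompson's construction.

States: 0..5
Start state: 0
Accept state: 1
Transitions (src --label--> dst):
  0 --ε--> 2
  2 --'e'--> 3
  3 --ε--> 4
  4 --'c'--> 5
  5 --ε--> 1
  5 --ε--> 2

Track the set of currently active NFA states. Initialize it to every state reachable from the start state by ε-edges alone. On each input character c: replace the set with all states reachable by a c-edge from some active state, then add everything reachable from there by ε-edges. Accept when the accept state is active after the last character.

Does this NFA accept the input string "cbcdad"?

initial (ε-close {0}): {0,2}
'c' @ 1: {}  — no active states
rest 'bcdad' ignored (set empty)
end set {} — state 1 not in

Answer: REJECT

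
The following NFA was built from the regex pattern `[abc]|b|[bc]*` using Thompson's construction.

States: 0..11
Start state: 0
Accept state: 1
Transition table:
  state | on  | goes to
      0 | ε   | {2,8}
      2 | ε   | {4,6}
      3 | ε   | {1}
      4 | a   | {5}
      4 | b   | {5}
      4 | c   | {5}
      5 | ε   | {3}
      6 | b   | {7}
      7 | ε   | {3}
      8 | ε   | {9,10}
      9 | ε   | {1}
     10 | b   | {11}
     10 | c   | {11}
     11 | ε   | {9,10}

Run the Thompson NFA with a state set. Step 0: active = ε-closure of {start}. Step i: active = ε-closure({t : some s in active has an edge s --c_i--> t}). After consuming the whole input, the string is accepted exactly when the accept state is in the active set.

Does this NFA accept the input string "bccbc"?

initial (ε-close {0}): {0,1,2,4,6,8,9,10}
'b' @ 1: {1,3,5,7,9,10,11}  ✓accept
'c' @ 2: {1,9,10,11}  ✓accept
'c' @ 3: {1,9,10,11}  ✓accept
'b' @ 4: {1,9,10,11}  ✓accept
'c' @ 5: {1,9,10,11}  ✓accept
after full input: {1,9,10,11}  (accept=1 in)

Answer: ACCEPT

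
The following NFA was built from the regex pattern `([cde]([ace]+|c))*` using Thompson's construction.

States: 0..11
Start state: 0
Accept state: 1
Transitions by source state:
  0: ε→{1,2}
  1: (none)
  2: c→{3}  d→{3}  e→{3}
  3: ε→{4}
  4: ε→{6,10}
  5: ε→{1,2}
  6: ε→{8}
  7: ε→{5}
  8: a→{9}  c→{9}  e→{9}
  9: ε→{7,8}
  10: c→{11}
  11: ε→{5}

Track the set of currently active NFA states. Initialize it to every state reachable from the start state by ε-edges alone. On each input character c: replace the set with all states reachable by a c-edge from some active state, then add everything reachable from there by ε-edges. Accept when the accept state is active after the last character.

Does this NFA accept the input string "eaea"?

initial (ε-close {0}): {0,1,2}
'e' @ 1: {3,4,6,8,10}
'a' @ 2: {1,2,5,7,8,9}  ✓accept
'e' @ 3: {1,2,3,4,5,6,7,8,9,10}  ✓accept
'a' @ 4: {1,2,5,7,8,9}  ✓accept
end set {1,2,5,7,8,9} — state 1 in

Answer: ACCEPT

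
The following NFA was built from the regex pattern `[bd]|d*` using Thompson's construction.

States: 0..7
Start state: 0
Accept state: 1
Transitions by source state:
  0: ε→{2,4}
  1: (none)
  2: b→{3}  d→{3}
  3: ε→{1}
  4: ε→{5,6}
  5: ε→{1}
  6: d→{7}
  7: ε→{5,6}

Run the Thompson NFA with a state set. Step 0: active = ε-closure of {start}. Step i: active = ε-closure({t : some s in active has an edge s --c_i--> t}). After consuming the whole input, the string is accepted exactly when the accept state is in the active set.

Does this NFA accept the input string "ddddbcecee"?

Answer: REJECT

Steps:
S₀ = ε-closure({0}) = {0,1,2,4,5,6}
'd' @ 1: {1,3,5,6,7}  (accept∈set)
'd' @ 2: {1,5,6,7}  (accept∈set)
'd' @ 3: {1,5,6,7}  (accept∈set)
'd' @ 4: {1,5,6,7}  (accept∈set)
'b' @ 5: {}  — state set empty
rest 'cecee' ignored (set empty)
after full input: {}  (accept=1 not in)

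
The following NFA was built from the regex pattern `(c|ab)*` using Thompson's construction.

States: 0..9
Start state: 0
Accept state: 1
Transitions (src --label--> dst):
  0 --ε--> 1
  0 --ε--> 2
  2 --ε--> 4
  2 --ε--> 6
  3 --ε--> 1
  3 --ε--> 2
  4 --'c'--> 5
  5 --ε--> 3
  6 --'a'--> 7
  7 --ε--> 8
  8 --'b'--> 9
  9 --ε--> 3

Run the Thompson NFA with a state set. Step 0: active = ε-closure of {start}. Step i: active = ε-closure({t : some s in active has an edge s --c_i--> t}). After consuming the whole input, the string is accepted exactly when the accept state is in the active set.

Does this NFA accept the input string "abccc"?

Answer: ACCEPT

Derivation:
initial (ε-close {0}): {0,1,2,4,6}
'a' @ 1: {7,8}
'b' @ 2: {1,2,3,4,6,9}  [accepting]
'c' @ 3: {1,2,3,4,5,6}  [accepting]
'c' @ 4: {1,2,3,4,5,6}  [accepting]
'c' @ 5: {1,2,3,4,5,6}  [accepting]
after full input: {1,2,3,4,5,6}  (accept=1 in)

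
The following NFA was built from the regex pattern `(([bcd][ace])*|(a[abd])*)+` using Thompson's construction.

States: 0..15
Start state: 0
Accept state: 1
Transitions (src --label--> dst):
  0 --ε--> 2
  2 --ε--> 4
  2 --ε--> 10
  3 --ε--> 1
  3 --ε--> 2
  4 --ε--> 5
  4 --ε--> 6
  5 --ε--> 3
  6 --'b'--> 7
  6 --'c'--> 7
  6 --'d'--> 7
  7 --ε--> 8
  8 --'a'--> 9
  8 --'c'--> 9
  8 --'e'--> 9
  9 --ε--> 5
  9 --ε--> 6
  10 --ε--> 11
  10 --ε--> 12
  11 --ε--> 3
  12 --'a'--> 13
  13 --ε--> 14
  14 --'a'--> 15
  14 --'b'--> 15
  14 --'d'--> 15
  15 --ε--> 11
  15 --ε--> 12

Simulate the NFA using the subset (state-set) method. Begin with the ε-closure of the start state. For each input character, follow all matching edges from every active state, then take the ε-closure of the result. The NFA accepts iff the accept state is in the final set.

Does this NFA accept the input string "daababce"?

Answer: ACCEPT

Derivation:
initial (ε-close {0}): {0,1,2,3,4,5,6,10,11,12}
'd' @ 1: {7,8}
'a' @ 2: {1,2,3,4,5,6,9,10,11,12}  (accept∈set)
'a' @ 3: {13,14}
'b' @ 4: {1,2,3,4,5,6,10,11,12,15}  (accept∈set)
'a' @ 5: {13,14}
'b' @ 6: {1,2,3,4,5,6,10,11,12,15}  (accept∈set)
'c' @ 7: {7,8}
'e' @ 8: {1,2,3,4,5,6,9,10,11,12}  (accept∈set)
final: {1,2,3,4,5,6,9,10,11,12}; accept 1 in set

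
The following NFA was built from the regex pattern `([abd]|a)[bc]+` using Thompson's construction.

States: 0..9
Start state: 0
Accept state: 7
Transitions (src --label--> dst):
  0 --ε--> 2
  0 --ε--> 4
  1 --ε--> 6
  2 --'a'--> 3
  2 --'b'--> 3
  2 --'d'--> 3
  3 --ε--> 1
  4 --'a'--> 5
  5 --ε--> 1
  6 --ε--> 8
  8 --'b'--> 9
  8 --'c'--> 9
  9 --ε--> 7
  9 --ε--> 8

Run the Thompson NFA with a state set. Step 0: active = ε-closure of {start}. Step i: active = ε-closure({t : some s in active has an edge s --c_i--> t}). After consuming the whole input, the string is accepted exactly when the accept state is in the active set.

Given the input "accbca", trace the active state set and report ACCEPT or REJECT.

start: ε-closure({0}) = {0,2,4}
'a' @ 1: {1,3,5,6,8}
'c' @ 2: {7,8,9}  ✓accept
'c' @ 3: {7,8,9}  ✓accept
'b' @ 4: {7,8,9}  ✓accept
'c' @ 5: {7,8,9}  ✓accept
'a' @ 6: {}  — state set empty
end set {} — state 7 not in

Answer: REJECT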